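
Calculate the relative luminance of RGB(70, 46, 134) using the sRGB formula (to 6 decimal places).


Linearize each channel (sRGB transfer function): c = v/255; c_lin = c/12.92 if c ≤ 0.04045, else ((c+0.055)/1.055)^2.4
  R: 70/255 ≈ 0.274510 > 0.04045 → ((0.274510+0.055)/1.055)^2.4 ≈ 0.061246
  G: 46/255 ≈ 0.180392 > 0.04045 → ((0.180392+0.055)/1.055)^2.4 ≈ 0.027321
  B: 134/255 ≈ 0.525490 > 0.04045 → ((0.525490+0.055)/1.055)^2.4 ≈ 0.238398
R_lin = 0.061246, G_lin = 0.027321, B_lin = 0.238398
L = 0.2126×R + 0.7152×G + 0.0722×B
L = 0.2126×0.061246 + 0.7152×0.027321 + 0.0722×0.238398
L ≈ 0.049773


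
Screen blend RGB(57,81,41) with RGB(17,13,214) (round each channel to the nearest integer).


Screen: C = 255 - (255-A)×(255-B)/255, rounded to nearest integer
R: 255 - (255-57)×(255-17)/255 = 255 - 47124/255 ≈ 255 - 184.800 = 70.200 → 70
G: 255 - (255-81)×(255-13)/255 = 255 - 42108/255 ≈ 255 - 165.129 = 89.871 → 90
B: 255 - (255-41)×(255-214)/255 = 255 - 8774/255 ≈ 255 - 34.408 = 220.592 → 221
= RGB(70, 90, 221)


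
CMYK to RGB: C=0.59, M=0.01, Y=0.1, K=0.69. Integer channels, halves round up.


R = 255 × (1-C) × (1-K) = 255 × 0.41 × 0.31 = 32.4105 → 32
G = 255 × (1-M) × (1-K) = 255 × 0.99 × 0.31 = 78.2595 → 78
B = 255 × (1-Y) × (1-K) = 255 × 0.90 × 0.31 = 71.145 → 71
= RGB(32, 78, 71)


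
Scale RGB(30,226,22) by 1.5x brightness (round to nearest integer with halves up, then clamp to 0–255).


Multiply each channel by 1.5, round half up, clamp to [0, 255]
R: 30×1.5 = 45
G: 226×1.5 = 339 → clamp → 255
B: 22×1.5 = 33
= RGB(45, 255, 33)


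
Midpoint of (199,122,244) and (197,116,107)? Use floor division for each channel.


Midpoint: each channel = ⌊(C₁+C₂)/2⌋
R: ⌊(199+197)/2⌋ = 198
G: ⌊(122+116)/2⌋ = 119
B: ⌊(244+107)/2⌋ = 175
= RGB(198, 119, 175)


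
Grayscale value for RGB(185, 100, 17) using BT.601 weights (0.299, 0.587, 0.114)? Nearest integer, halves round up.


Gray = 0.299×R + 0.587×G + 0.114×B
Gray = 0.299×185 + 0.587×100 + 0.114×17
Gray = 55.315 + 58.700 + 1.938
Gray = 115.953 → round half up → 116
Gray = 116


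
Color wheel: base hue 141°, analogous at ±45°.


Base hue: 141°
Left analog: (141 - 45) mod 360 = 96°
Right analog: (141 + 45) mod 360 = 186°
Analogous hues = 96° and 186°


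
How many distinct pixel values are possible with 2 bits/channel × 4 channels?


Total bits = 2 bits/channel × 4 channels = 8 bits
Distinct pixel values = 2^8
= 256 pixel values


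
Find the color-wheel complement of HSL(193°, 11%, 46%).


Complement = opposite side of color wheel = hue + 180°
H' = (193 + 180) mod 360 = 13°
S and L unchanged.
= HSL(13°, 11%, 46%)


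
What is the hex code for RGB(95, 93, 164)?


R = 95 → 5F (hex)
G = 93 → 5D (hex)
B = 164 → A4 (hex)
Hex = #5F5DA4


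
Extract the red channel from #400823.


Color: #400823
R = 40 = 64
G = 08 = 8
B = 23 = 35
Red = 64


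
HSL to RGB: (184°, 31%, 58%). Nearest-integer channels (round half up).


H=184°, S=0.31, L=0.58
C = (1-|2L-1|)×S = (1-|0.16|)×0.31 = 0.2604
H' = H/60 = 184/60 ≈ 3.0667; X = C×(1-|H' mod 2 - 1|) = 0.24304
m = L - C/2 = 0.58 - 0.1302 = 0.4498
Sector ⌊H'⌋ = 3 → (R',G',B') = (0.0, 0.24304, 0.2604)
RGB = ((R'+m)×255, (G'+m)×255, (B'+m)×255) = (114.699, 176.6742, 181.101)
Round half up → RGB(115, 177, 181)


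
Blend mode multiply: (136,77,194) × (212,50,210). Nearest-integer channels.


Multiply: C = A×B/255, rounded to nearest integer
R: 136×212/255 = 28832/255 ≈ 113.067 → 113
G: 77×50/255 = 3850/255 ≈ 15.098 → 15
B: 194×210/255 = 40740/255 ≈ 159.765 → 160
= RGB(113, 15, 160)


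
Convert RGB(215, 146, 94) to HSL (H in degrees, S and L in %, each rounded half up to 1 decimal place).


Normalize: R'=215/255≈0.8431, G'=146/255≈0.5725, B'=94/255≈0.3686
Max=215/255, Min=94/255, Δ=Max-Min=121/255
L = (Max+Min)/2 = (215+94)/510 = 309/510 = 0.60588… → L = 60.6%
L > 0.5 → S = Δ/(2-Max-Min) = 121/(510-215-94) = 121/201 = 0.60199… → S = 60.2%
(the 1/255 factors cancel in S and H, so raw channel differences can be used)
Max is R' → H = 60 × (((G-B)/Δ) mod 6) = 60 × (((146-94)/121) mod 6)
  52/121 = 0.4297…
  H = 60 × 0.4297… = 25.785…° → H = 25.8°
= HSL(25.8°, 60.2%, 60.6%)


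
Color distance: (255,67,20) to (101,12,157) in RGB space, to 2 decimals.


d = √[(R₁-R₂)² + (G₁-G₂)² + (B₁-B₂)²]
d = √[(255-101)² + (67-12)² + (20-157)²]
d = √[23716 + 3025 + 18769]
d = √45510
d ≈ 213.33


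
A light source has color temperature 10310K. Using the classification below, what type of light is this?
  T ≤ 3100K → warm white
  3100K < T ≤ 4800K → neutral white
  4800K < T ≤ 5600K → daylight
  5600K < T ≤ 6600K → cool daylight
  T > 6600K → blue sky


Temperature: 10310K
10310K > 6600K → blue sky
Classification: blue sky


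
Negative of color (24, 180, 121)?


Invert: (255-R, 255-G, 255-B)
R: 255-24 = 231
G: 255-180 = 75
B: 255-121 = 134
= RGB(231, 75, 134)


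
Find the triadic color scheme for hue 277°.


Triadic: equally spaced at 120° intervals
H1 = 277°
H2 = (277 + 120) mod 360 = 37°
H3 = (277 + 240) mod 360 = 157°
Triadic = 277°, 37°, 157°


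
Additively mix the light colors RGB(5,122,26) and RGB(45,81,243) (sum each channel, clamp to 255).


Additive: each channel = min(255, C₁+C₂)
R: 5+45 = 50 → 50
G: 122+81 = 203 → 203
B: 26+243 = 269 → 255
= RGB(50, 203, 255)


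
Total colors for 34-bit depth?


Colors = 2^bits = 2^34
= 17,179,869,184 colors


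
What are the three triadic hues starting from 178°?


Triadic: equally spaced at 120° intervals
H1 = 178°
H2 = (178 + 120) mod 360 = 298°
H3 = (178 + 240) mod 360 = 58°
Triadic = 178°, 298°, 58°


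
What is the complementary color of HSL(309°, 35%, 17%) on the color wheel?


Complement = opposite side of color wheel = hue + 180°
H' = (309 + 180) mod 360 = 129°
S and L unchanged.
= HSL(129°, 35%, 17%)


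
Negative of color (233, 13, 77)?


Invert: (255-R, 255-G, 255-B)
R: 255-233 = 22
G: 255-13 = 242
B: 255-77 = 178
= RGB(22, 242, 178)


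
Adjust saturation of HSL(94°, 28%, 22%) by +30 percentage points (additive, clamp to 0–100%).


Original S = 28%
Adjustment = +30 percentage points
New S = 28 + (30) = 58
Clamp to [0, 100] → 58
= HSL(94°, 58%, 22%)


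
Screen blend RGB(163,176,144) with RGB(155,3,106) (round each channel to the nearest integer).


Screen: C = 255 - (255-A)×(255-B)/255, rounded to nearest integer
R: 255 - (255-163)×(255-155)/255 = 255 - 9200/255 ≈ 255 - 36.078 = 218.922 → 219
G: 255 - (255-176)×(255-3)/255 = 255 - 19908/255 ≈ 255 - 78.071 = 176.929 → 177
B: 255 - (255-144)×(255-106)/255 = 255 - 16539/255 ≈ 255 - 64.859 = 190.141 → 190
= RGB(219, 177, 190)


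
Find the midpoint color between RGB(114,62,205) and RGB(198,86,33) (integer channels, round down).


Midpoint: each channel = ⌊(C₁+C₂)/2⌋
R: ⌊(114+198)/2⌋ = 156
G: ⌊(62+86)/2⌋ = 74
B: ⌊(205+33)/2⌋ = 119
= RGB(156, 74, 119)


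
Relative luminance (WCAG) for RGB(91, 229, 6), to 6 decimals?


Linearize each channel (sRGB transfer function): c = v/255; c_lin = c/12.92 if c ≤ 0.04045, else ((c+0.055)/1.055)^2.4
  R: 91/255 ≈ 0.356863 > 0.04045 → ((0.356863+0.055)/1.055)^2.4 ≈ 0.104616
  G: 229/255 ≈ 0.898039 > 0.04045 → ((0.898039+0.055)/1.055)^2.4 ≈ 0.783538
  B: 6/255 ≈ 0.023529 ≤ 0.04045 → 0.023529/12.92 ≈ 0.001821
R_lin = 0.104616, G_lin = 0.783538, B_lin = 0.001821
L = 0.2126×R + 0.7152×G + 0.0722×B
L = 0.2126×0.104616 + 0.7152×0.783538 + 0.0722×0.001821
L ≈ 0.582759


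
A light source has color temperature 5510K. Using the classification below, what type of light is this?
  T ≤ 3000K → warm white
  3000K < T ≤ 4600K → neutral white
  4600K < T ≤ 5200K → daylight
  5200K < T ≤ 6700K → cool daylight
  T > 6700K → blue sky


Temperature: 5510K
5200K < 5510K ≤ 6700K → cool daylight
Classification: cool daylight


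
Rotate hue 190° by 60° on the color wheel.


New hue = (H + rotation) mod 360
New hue = (190 + 60) mod 360
= 250 mod 360
= 250°


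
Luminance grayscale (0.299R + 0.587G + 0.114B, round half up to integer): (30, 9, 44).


Gray = 0.299×R + 0.587×G + 0.114×B
Gray = 0.299×30 + 0.587×9 + 0.114×44
Gray = 8.970 + 5.283 + 5.016
Gray = 19.269 → round half up → 19
Gray = 19


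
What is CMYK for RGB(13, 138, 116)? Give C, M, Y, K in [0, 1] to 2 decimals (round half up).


R'=13/255≈0.0510, G'=138/255≈0.5412, B'=116/255≈0.4549
K = 1 - max(R',G',B') = 1 - 138/255 = 117/255 = 0.45882… → 0.46
(1-R'-K)/(1-K) simplifies to (max-R)/max with max = 138:
C = (138-13)/138 = 125/138 = 0.90579… → 0.91
M = (138-138)/138 = 0/138 = 0 → 0.00
Y = (138-116)/138 = 22/138 = 0.15942… → 0.16
= CMYK(0.91, 0.00, 0.16, 0.46)


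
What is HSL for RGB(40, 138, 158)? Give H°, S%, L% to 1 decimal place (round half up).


Normalize: R'=40/255≈0.1569, G'=138/255≈0.5412, B'=158/255≈0.6196
Max=158/255, Min=40/255, Δ=Max-Min=118/255
L = (Max+Min)/2 = (158+40)/510 = 198/510 = 0.38823… → L = 38.8%
L ≤ 0.5 → S = Δ/(Max+Min) = 118/(158+40) = 118/198 = 0.59595… → S = 59.6%
(the 1/255 factors cancel in S and H, so raw channel differences can be used)
Max is B' → H = 60 × ((R-G)/Δ + 4) = 60 × ((40-138)/118 + 4)
  -98/118 + 4 = -0.8305… + 4 = 3.1694…
  H = 60 × 3.1694… = 190.169…° → H = 190.2°
= HSL(190.2°, 59.6%, 38.8%)


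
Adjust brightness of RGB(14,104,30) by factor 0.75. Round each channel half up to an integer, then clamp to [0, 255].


Multiply each channel by 0.75, round half up, clamp to [0, 255]
R: 14×0.75 = 10.5 → round → 11
G: 104×0.75 = 78
B: 30×0.75 = 22.5 → round → 23
= RGB(11, 78, 23)


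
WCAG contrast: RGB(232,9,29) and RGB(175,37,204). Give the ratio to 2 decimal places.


Linearize each sRGB channel c=v/255: c/12.92 if c ≤ 0.04045 else ((c+0.055)/1.055)^2.4
L = 0.2126×R_lin + 0.7152×G_lin + 0.0722×B_lin
Color 1 (232,9,29):
  R=232: 232/255≈0.9098 > 0.04045 → ((0.9098+0.055)/1.055)^2.4 ≈ 0.80695
  G=9: 9/255≈0.0353 ≤ 0.04045 → 0.0353/12.92 ≈ 0.00273
  B=29: 29/255≈0.1137 > 0.04045 → ((0.1137+0.055)/1.055)^2.4 ≈ 0.01229
  L1 = 0.2126×0.80695 + 0.7152×0.00273 + 0.0722×0.01229 ≈ 0.17440
Color 2 (175,37,204):
  R=175: 175/255≈0.6863 > 0.04045 → ((0.6863+0.055)/1.055)^2.4 ≈ 0.42869
  G=37: 37/255≈0.1451 > 0.04045 → ((0.1451+0.055)/1.055)^2.4 ≈ 0.01850
  B=204: 204/255≈0.8000 > 0.04045 → ((0.8000+0.055)/1.055)^2.4 ≈ 0.60383
  L2 = 0.2126×0.42869 + 0.7152×0.01850 + 0.0722×0.60383 ≈ 0.14797
Lighter = 0.17440, Darker = 0.14797
Ratio = (L_lighter + 0.05) / (L_darker + 0.05)
Ratio = (0.17440 + 0.05) / (0.14797 + 0.05) = 0.22440 / 0.19797 ≈ 1.1335
Ratio ≈ 1.13:1


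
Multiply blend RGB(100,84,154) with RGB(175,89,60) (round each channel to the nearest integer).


Multiply: C = A×B/255, rounded to nearest integer
R: 100×175/255 = 17500/255 ≈ 68.627 → 69
G: 84×89/255 = 7476/255 ≈ 29.318 → 29
B: 154×60/255 = 9240/255 ≈ 36.235 → 36
= RGB(69, 29, 36)


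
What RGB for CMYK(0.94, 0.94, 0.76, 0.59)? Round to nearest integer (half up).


R = 255 × (1-C) × (1-K) = 255 × 0.06 × 0.41 = 6.273 → 6
G = 255 × (1-M) × (1-K) = 255 × 0.06 × 0.41 = 6.273 → 6
B = 255 × (1-Y) × (1-K) = 255 × 0.24 × 0.41 = 25.092 → 25
= RGB(6, 6, 25)


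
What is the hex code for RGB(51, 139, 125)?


R = 51 → 33 (hex)
G = 139 → 8B (hex)
B = 125 → 7D (hex)
Hex = #338B7D


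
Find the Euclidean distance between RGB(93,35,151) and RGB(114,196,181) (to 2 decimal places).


d = √[(R₁-R₂)² + (G₁-G₂)² + (B₁-B₂)²]
d = √[(93-114)² + (35-196)² + (151-181)²]
d = √[441 + 25921 + 900]
d = √27262
d ≈ 165.11


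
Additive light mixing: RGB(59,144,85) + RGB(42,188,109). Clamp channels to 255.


Additive: each channel = min(255, C₁+C₂)
R: 59+42 = 101 → 101
G: 144+188 = 332 → 255
B: 85+109 = 194 → 194
= RGB(101, 255, 194)


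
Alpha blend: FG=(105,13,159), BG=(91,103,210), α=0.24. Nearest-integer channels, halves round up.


C = α×F + (1-α)×B, with 1-α = 0.76
R: 0.24×105 + 0.76×91 = 25.20 + 69.16 = 94.36 → 94
G: 0.24×13 + 0.76×103 = 3.12 + 78.28 = 81.40 → 81
B: 0.24×159 + 0.76×210 = 38.16 + 159.60 = 197.76 → 198
= RGB(94, 81, 198)


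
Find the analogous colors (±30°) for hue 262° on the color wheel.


Base hue: 262°
Left analog: (262 - 30) mod 360 = 232°
Right analog: (262 + 30) mod 360 = 292°
Analogous hues = 232° and 292°


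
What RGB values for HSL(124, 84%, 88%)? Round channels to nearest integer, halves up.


H=124°, S=0.84, L=0.88
C = (1-|2L-1|)×S = (1-|0.76|)×0.84 = 0.2016
H' = H/60 = 124/60 ≈ 2.0667; X = C×(1-|H' mod 2 - 1|) = 0.01344
m = L - C/2 = 0.88 - 0.1008 = 0.7792
Sector ⌊H'⌋ = 2 → (R',G',B') = (0.0, 0.2016, 0.01344)
RGB = ((R'+m)×255, (G'+m)×255, (B'+m)×255) = (198.696, 250.104, 202.1232)
Round half up → RGB(199, 250, 202)


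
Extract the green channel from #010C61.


Color: #010C61
R = 01 = 1
G = 0C = 12
B = 61 = 97
Green = 12


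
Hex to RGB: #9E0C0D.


9E → 158 (R)
0C → 12 (G)
0D → 13 (B)
= RGB(158, 12, 13)


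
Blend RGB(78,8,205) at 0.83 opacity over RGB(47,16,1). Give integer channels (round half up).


C = α×F + (1-α)×B, with 1-α = 0.17
R: 0.83×78 + 0.17×47 = 64.74 + 7.99 = 72.73 → 73
G: 0.83×8 + 0.17×16 = 6.64 + 2.72 = 9.36 → 9
B: 0.83×205 + 0.17×1 = 170.15 + 0.17 = 170.32 → 170
= RGB(73, 9, 170)


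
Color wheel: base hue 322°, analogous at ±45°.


Base hue: 322°
Left analog: (322 - 45) mod 360 = 277°
Right analog: (322 + 45) mod 360 = 7°
Analogous hues = 277° and 7°


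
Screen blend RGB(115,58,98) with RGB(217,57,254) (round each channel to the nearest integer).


Screen: C = 255 - (255-A)×(255-B)/255, rounded to nearest integer
R: 255 - (255-115)×(255-217)/255 = 255 - 5320/255 ≈ 255 - 20.863 = 234.137 → 234
G: 255 - (255-58)×(255-57)/255 = 255 - 39006/255 ≈ 255 - 152.965 = 102.035 → 102
B: 255 - (255-98)×(255-254)/255 = 255 - 157/255 ≈ 255 - 0.616 = 254.384 → 254
= RGB(234, 102, 254)


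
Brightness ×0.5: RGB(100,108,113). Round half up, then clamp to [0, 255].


Multiply each channel by 0.5, round half up, clamp to [0, 255]
R: 100×0.5 = 50
G: 108×0.5 = 54
B: 113×0.5 = 56.5 → round → 57
= RGB(50, 54, 57)


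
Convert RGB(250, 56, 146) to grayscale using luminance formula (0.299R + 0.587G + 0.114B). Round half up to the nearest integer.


Gray = 0.299×R + 0.587×G + 0.114×B
Gray = 0.299×250 + 0.587×56 + 0.114×146
Gray = 74.750 + 32.872 + 16.644
Gray = 124.266 → round half up → 124
Gray = 124


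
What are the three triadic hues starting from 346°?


Triadic: equally spaced at 120° intervals
H1 = 346°
H2 = (346 + 120) mod 360 = 106°
H3 = (346 + 240) mod 360 = 226°
Triadic = 346°, 106°, 226°


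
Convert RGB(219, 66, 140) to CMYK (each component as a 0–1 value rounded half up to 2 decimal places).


R'=219/255≈0.8588, G'=66/255≈0.2588, B'=140/255≈0.5490
K = 1 - max(R',G',B') = 1 - 219/255 = 36/255 = 0.14117… → 0.14
(1-R'-K)/(1-K) simplifies to (max-R)/max with max = 219:
C = (219-219)/219 = 0/219 = 0 → 0.00
M = (219-66)/219 = 153/219 = 0.69863… → 0.70
Y = (219-140)/219 = 79/219 = 0.36073… → 0.36
= CMYK(0.00, 0.70, 0.36, 0.14)


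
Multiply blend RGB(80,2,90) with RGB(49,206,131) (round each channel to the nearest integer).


Multiply: C = A×B/255, rounded to nearest integer
R: 80×49/255 = 3920/255 ≈ 15.373 → 15
G: 2×206/255 = 412/255 ≈ 1.616 → 2
B: 90×131/255 = 11790/255 ≈ 46.235 → 46
= RGB(15, 2, 46)


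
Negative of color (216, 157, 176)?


Invert: (255-R, 255-G, 255-B)
R: 255-216 = 39
G: 255-157 = 98
B: 255-176 = 79
= RGB(39, 98, 79)


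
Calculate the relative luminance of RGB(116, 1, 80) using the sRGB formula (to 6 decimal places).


Linearize each channel (sRGB transfer function): c = v/255; c_lin = c/12.92 if c ≤ 0.04045, else ((c+0.055)/1.055)^2.4
  R: 116/255 ≈ 0.454902 > 0.04045 → ((0.454902+0.055)/1.055)^2.4 ≈ 0.174647
  G: 1/255 ≈ 0.003922 ≤ 0.04045 → 0.003922/12.92 ≈ 0.000304
  B: 80/255 ≈ 0.313725 > 0.04045 → ((0.313725+0.055)/1.055)^2.4 ≈ 0.080220
R_lin = 0.174647, G_lin = 0.000304, B_lin = 0.080220
L = 0.2126×R + 0.7152×G + 0.0722×B
L = 0.2126×0.174647 + 0.7152×0.000304 + 0.0722×0.080220
L ≈ 0.043139


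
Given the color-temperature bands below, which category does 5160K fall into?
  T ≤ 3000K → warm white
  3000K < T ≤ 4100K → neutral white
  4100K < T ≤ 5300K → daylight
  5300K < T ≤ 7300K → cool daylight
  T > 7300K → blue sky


Temperature: 5160K
4100K < 5160K ≤ 5300K → daylight
Classification: daylight


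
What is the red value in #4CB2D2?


Color: #4CB2D2
R = 4C = 76
G = B2 = 178
B = D2 = 210
Red = 76


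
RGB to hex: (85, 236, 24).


R = 85 → 55 (hex)
G = 236 → EC (hex)
B = 24 → 18 (hex)
Hex = #55EC18


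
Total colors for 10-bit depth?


Colors = 2^bits = 2^10
= 1,024 colors


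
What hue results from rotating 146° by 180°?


New hue = (H + rotation) mod 360
New hue = (146 + 180) mod 360
= 326 mod 360
= 326°


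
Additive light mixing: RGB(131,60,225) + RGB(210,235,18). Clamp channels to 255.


Additive: each channel = min(255, C₁+C₂)
R: 131+210 = 341 → 255
G: 60+235 = 295 → 255
B: 225+18 = 243 → 243
= RGB(255, 255, 243)


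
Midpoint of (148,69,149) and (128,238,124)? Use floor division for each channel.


Midpoint: each channel = ⌊(C₁+C₂)/2⌋
R: ⌊(148+128)/2⌋ = 138
G: ⌊(69+238)/2⌋ = 153
B: ⌊(149+124)/2⌋ = 136
= RGB(138, 153, 136)


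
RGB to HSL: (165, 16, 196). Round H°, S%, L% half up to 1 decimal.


Normalize: R'=165/255≈0.6471, G'=16/255≈0.0627, B'=196/255≈0.7686
Max=196/255, Min=16/255, Δ=Max-Min=180/255
L = (Max+Min)/2 = (196+16)/510 = 212/510 = 0.41568… → L = 41.6%
L ≤ 0.5 → S = Δ/(Max+Min) = 180/(196+16) = 180/212 = 0.84905… → S = 84.9%
(the 1/255 factors cancel in S and H, so raw channel differences can be used)
Max is B' → H = 60 × ((R-G)/Δ + 4) = 60 × ((165-16)/180 + 4)
  149/180 + 4 = 0.8277… + 4 = 4.8277…
  H = 60 × 4.8277… = 289.666…° → H = 289.7°
= HSL(289.7°, 84.9%, 41.6%)


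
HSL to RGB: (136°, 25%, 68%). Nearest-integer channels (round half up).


H=136°, S=0.25, L=0.68
C = (1-|2L-1|)×S = (1-|0.36|)×0.25 = 0.16
H' = H/60 = 136/60 ≈ 2.2667; X = C×(1-|H' mod 2 - 1|) ≈ 0.0427
m = L - C/2 = 0.68 - 0.08 = 0.6
Sector ⌊H'⌋ = 2 → (R',G',B') = (0.0, 0.16, ≈0.0427)
RGB = ((R'+m)×255, (G'+m)×255, (B'+m)×255) = (153.0, 193.8, 163.88)
Round half up → RGB(153, 194, 164)


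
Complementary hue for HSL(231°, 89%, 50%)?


Complement = opposite side of color wheel = hue + 180°
H' = (231 + 180) mod 360 = 51°
S and L unchanged.
= HSL(51°, 89%, 50%)


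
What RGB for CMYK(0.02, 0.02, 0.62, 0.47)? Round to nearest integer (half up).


R = 255 × (1-C) × (1-K) = 255 × 0.98 × 0.53 = 132.447 → 132
G = 255 × (1-M) × (1-K) = 255 × 0.98 × 0.53 = 132.447 → 132
B = 255 × (1-Y) × (1-K) = 255 × 0.38 × 0.53 = 51.357 → 51
= RGB(132, 132, 51)


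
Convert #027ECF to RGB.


02 → 2 (R)
7E → 126 (G)
CF → 207 (B)
= RGB(2, 126, 207)


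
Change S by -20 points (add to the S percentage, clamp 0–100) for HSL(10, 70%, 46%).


Original S = 70%
Adjustment = -20 percentage points
New S = 70 + (-20) = 50
Clamp to [0, 100] → 50
= HSL(10°, 50%, 46%)


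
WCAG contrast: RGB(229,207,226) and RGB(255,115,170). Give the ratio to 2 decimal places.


Linearize each sRGB channel c=v/255: c/12.92 if c ≤ 0.04045 else ((c+0.055)/1.055)^2.4
L = 0.2126×R_lin + 0.7152×G_lin + 0.0722×B_lin
Color 1 (229,207,226):
  R=229: 229/255≈0.8980 > 0.04045 → ((0.8980+0.055)/1.055)^2.4 ≈ 0.78354
  G=207: 207/255≈0.8118 > 0.04045 → ((0.8118+0.055)/1.055)^2.4 ≈ 0.62396
  B=226: 226/255≈0.8863 > 0.04045 → ((0.8863+0.055)/1.055)^2.4 ≈ 0.76052
  L1 = 0.2126×0.78354 + 0.7152×0.62396 + 0.0722×0.76052 ≈ 0.66775
Color 2 (255,115,170):
  R=255: 255/255≈1.0000 > 0.04045 → ((1.0000+0.055)/1.055)^2.4 ≈ 1.00000
  G=115: 115/255≈0.4510 > 0.04045 → ((0.4510+0.055)/1.055)^2.4 ≈ 0.17144
  B=170: 170/255≈0.6667 > 0.04045 → ((0.6667+0.055)/1.055)^2.4 ≈ 0.40198
  L2 = 0.2126×1.00000 + 0.7152×0.17144 + 0.0722×0.40198 ≈ 0.36424
Lighter = 0.66775, Darker = 0.36424
Ratio = (L_lighter + 0.05) / (L_darker + 0.05)
Ratio = (0.66775 + 0.05) / (0.36424 + 0.05) = 0.71775 / 0.41424 ≈ 1.7327
Ratio ≈ 1.73:1


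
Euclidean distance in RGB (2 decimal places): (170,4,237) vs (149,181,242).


d = √[(R₁-R₂)² + (G₁-G₂)² + (B₁-B₂)²]
d = √[(170-149)² + (4-181)² + (237-242)²]
d = √[441 + 31329 + 25]
d = √31795
d ≈ 178.31


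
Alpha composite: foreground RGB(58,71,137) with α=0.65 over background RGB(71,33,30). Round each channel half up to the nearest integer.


C = α×F + (1-α)×B, with 1-α = 0.35
R: 0.65×58 + 0.35×71 = 37.70 + 24.85 = 62.55 → 63
G: 0.65×71 + 0.35×33 = 46.15 + 11.55 = 57.70 → 58
B: 0.65×137 + 0.35×30 = 89.05 + 10.50 = 99.55 → 100
= RGB(63, 58, 100)


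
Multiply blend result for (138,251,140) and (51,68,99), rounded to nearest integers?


Multiply: C = A×B/255, rounded to nearest integer
R: 138×51/255 = 7038/255 ≈ 27.600 → 28
G: 251×68/255 = 17068/255 ≈ 66.933 → 67
B: 140×99/255 = 13860/255 ≈ 54.353 → 54
= RGB(28, 67, 54)


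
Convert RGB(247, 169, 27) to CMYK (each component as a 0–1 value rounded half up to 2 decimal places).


R'=247/255≈0.9686, G'=169/255≈0.6627, B'=27/255≈0.1059
K = 1 - max(R',G',B') = 1 - 247/255 = 8/255 = 0.03137… → 0.03
(1-R'-K)/(1-K) simplifies to (max-R)/max with max = 247:
C = (247-247)/247 = 0/247 = 0 → 0.00
M = (247-169)/247 = 78/247 = 0.31578… → 0.32
Y = (247-27)/247 = 220/247 = 0.89068… → 0.89
= CMYK(0.00, 0.32, 0.89, 0.03)


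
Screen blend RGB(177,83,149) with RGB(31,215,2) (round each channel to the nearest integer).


Screen: C = 255 - (255-A)×(255-B)/255, rounded to nearest integer
R: 255 - (255-177)×(255-31)/255 = 255 - 17472/255 ≈ 255 - 68.518 = 186.482 → 186
G: 255 - (255-83)×(255-215)/255 = 255 - 6880/255 ≈ 255 - 26.980 = 228.020 → 228
B: 255 - (255-149)×(255-2)/255 = 255 - 26818/255 ≈ 255 - 105.169 = 149.831 → 150
= RGB(186, 228, 150)


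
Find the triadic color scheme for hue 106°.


Triadic: equally spaced at 120° intervals
H1 = 106°
H2 = (106 + 120) mod 360 = 226°
H3 = (106 + 240) mod 360 = 346°
Triadic = 106°, 226°, 346°


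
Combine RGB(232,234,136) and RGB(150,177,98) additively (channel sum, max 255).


Additive: each channel = min(255, C₁+C₂)
R: 232+150 = 382 → 255
G: 234+177 = 411 → 255
B: 136+98 = 234 → 234
= RGB(255, 255, 234)


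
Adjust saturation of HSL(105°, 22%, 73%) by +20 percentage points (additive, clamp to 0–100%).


Original S = 22%
Adjustment = +20 percentage points
New S = 22 + (20) = 42
Clamp to [0, 100] → 42
= HSL(105°, 42%, 73%)


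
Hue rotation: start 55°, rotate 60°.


New hue = (H + rotation) mod 360
New hue = (55 + 60) mod 360
= 115 mod 360
= 115°


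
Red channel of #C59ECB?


Color: #C59ECB
R = C5 = 197
G = 9E = 158
B = CB = 203
Red = 197


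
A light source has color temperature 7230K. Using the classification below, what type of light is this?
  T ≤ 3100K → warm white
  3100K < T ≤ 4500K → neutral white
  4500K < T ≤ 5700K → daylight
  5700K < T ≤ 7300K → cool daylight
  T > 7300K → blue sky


Temperature: 7230K
5700K < 7230K ≤ 7300K → cool daylight
Classification: cool daylight


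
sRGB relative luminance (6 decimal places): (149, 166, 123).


Linearize each channel (sRGB transfer function): c = v/255; c_lin = c/12.92 if c ≤ 0.04045, else ((c+0.055)/1.055)^2.4
  R: 149/255 ≈ 0.584314 > 0.04045 → ((0.584314+0.055)/1.055)^2.4 ≈ 0.300544
  G: 166/255 ≈ 0.650980 > 0.04045 → ((0.650980+0.055)/1.055)^2.4 ≈ 0.381326
  B: 123/255 ≈ 0.482353 > 0.04045 → ((0.482353+0.055)/1.055)^2.4 ≈ 0.198069
R_lin = 0.300544, G_lin = 0.381326, B_lin = 0.198069
L = 0.2126×R + 0.7152×G + 0.0722×B
L = 0.2126×0.300544 + 0.7152×0.381326 + 0.0722×0.198069
L ≈ 0.350921


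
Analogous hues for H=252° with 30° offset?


Base hue: 252°
Left analog: (252 - 30) mod 360 = 222°
Right analog: (252 + 30) mod 360 = 282°
Analogous hues = 222° and 282°


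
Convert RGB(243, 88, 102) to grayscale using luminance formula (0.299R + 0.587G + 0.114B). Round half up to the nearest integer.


Gray = 0.299×R + 0.587×G + 0.114×B
Gray = 0.299×243 + 0.587×88 + 0.114×102
Gray = 72.657 + 51.656 + 11.628
Gray = 135.941 → round half up → 136
Gray = 136


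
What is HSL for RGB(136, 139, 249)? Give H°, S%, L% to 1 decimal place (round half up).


Normalize: R'=136/255≈0.5333, G'=139/255≈0.5451, B'=249/255≈0.9765
Max=249/255, Min=136/255, Δ=Max-Min=113/255
L = (Max+Min)/2 = (249+136)/510 = 385/510 = 0.75490… → L = 75.5%
L > 0.5 → S = Δ/(2-Max-Min) = 113/(510-249-136) = 113/125 = 0.904 → S = 90.4%
(the 1/255 factors cancel in S and H, so raw channel differences can be used)
Max is B' → H = 60 × ((R-G)/Δ + 4) = 60 × ((136-139)/113 + 4)
  -3/113 + 4 = -0.0265… + 4 = 3.9734…
  H = 60 × 3.9734… = 238.407…° → H = 238.4°
= HSL(238.4°, 90.4%, 75.5%)


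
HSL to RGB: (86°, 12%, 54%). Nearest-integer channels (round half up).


H=86°, S=0.12, L=0.54
C = (1-|2L-1|)×S = (1-|0.08|)×0.12 = 0.1104
H' = H/60 = 86/60 ≈ 1.4333; X = C×(1-|H' mod 2 - 1|) = 0.06256
m = L - C/2 = 0.54 - 0.0552 = 0.4848
Sector ⌊H'⌋ = 1 → (R',G',B') = (0.06256, 0.1104, 0.0)
RGB = ((R'+m)×255, (G'+m)×255, (B'+m)×255) = (139.5768, 151.776, 123.624)
Round half up → RGB(140, 152, 124)


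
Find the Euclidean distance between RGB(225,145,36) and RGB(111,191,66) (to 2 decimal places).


d = √[(R₁-R₂)² + (G₁-G₂)² + (B₁-B₂)²]
d = √[(225-111)² + (145-191)² + (36-66)²]
d = √[12996 + 2116 + 900]
d = √16012
d ≈ 126.54


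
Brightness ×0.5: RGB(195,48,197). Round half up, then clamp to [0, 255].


Multiply each channel by 0.5, round half up, clamp to [0, 255]
R: 195×0.5 = 97.5 → round → 98
G: 48×0.5 = 24
B: 197×0.5 = 98.5 → round → 99
= RGB(98, 24, 99)


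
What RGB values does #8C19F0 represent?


8C → 140 (R)
19 → 25 (G)
F0 → 240 (B)
= RGB(140, 25, 240)


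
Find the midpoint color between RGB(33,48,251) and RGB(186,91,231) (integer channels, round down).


Midpoint: each channel = ⌊(C₁+C₂)/2⌋
R: ⌊(33+186)/2⌋ = 109
G: ⌊(48+91)/2⌋ = 69
B: ⌊(251+231)/2⌋ = 241
= RGB(109, 69, 241)


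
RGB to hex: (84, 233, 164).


R = 84 → 54 (hex)
G = 233 → E9 (hex)
B = 164 → A4 (hex)
Hex = #54E9A4


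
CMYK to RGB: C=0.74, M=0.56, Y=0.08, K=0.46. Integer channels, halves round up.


R = 255 × (1-C) × (1-K) = 255 × 0.26 × 0.54 = 35.802 → 36
G = 255 × (1-M) × (1-K) = 255 × 0.44 × 0.54 = 60.588 → 61
B = 255 × (1-Y) × (1-K) = 255 × 0.92 × 0.54 = 126.684 → 127
= RGB(36, 61, 127)


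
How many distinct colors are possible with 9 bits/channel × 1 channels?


Total bits = 9 bits/channel × 1 channels = 9 bits
Distinct colors = 2^9
= 512 colors


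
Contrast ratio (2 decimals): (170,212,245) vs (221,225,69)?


Linearize each sRGB channel c=v/255: c/12.92 if c ≤ 0.04045 else ((c+0.055)/1.055)^2.4
L = 0.2126×R_lin + 0.7152×G_lin + 0.0722×B_lin
Color 1 (170,212,245):
  R=170: 170/255≈0.6667 > 0.04045 → ((0.6667+0.055)/1.055)^2.4 ≈ 0.40198
  G=212: 212/255≈0.8314 > 0.04045 → ((0.8314+0.055)/1.055)^2.4 ≈ 0.65837
  B=245: 245/255≈0.9608 > 0.04045 → ((0.9608+0.055)/1.055)^2.4 ≈ 0.91310
  L1 = 0.2126×0.40198 + 0.7152×0.65837 + 0.0722×0.91310 ≈ 0.62226
Color 2 (221,225,69):
  R=221: 221/255≈0.8667 > 0.04045 → ((0.8667+0.055)/1.055)^2.4 ≈ 0.72306
  G=225: 225/255≈0.8824 > 0.04045 → ((0.8824+0.055)/1.055)^2.4 ≈ 0.75294
  B=69: 69/255≈0.2706 > 0.04045 → ((0.2706+0.055)/1.055)^2.4 ≈ 0.05951
  L2 = 0.2126×0.72306 + 0.7152×0.75294 + 0.0722×0.05951 ≈ 0.69652
Lighter = 0.69652, Darker = 0.62226
Ratio = (L_lighter + 0.05) / (L_darker + 0.05)
Ratio = (0.69652 + 0.05) / (0.62226 + 0.05) = 0.74652 / 0.67226 ≈ 1.1105
Ratio ≈ 1.11:1


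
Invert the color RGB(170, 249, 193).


Invert: (255-R, 255-G, 255-B)
R: 255-170 = 85
G: 255-249 = 6
B: 255-193 = 62
= RGB(85, 6, 62)


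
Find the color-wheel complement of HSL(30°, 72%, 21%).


Complement = opposite side of color wheel = hue + 180°
H' = (30 + 180) mod 360 = 210°
S and L unchanged.
= HSL(210°, 72%, 21%)


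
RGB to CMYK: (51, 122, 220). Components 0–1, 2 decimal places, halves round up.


R'=51/255≈0.2000, G'=122/255≈0.4784, B'=220/255≈0.8627
K = 1 - max(R',G',B') = 1 - 220/255 = 35/255 = 0.13725… → 0.14
(1-R'-K)/(1-K) simplifies to (max-R)/max with max = 220:
C = (220-51)/220 = 169/220 = 0.76818… → 0.77
M = (220-122)/220 = 98/220 = 0.44545… → 0.45
Y = (220-220)/220 = 0/220 = 0 → 0.00
= CMYK(0.77, 0.45, 0.00, 0.14)


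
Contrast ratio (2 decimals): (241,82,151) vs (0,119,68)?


Linearize each sRGB channel c=v/255: c/12.92 if c ≤ 0.04045 else ((c+0.055)/1.055)^2.4
L = 0.2126×R_lin + 0.7152×G_lin + 0.0722×B_lin
Color 1 (241,82,151):
  R=241: 241/255≈0.9451 > 0.04045 → ((0.9451+0.055)/1.055)^2.4 ≈ 0.87962
  G=82: 82/255≈0.3216 > 0.04045 → ((0.3216+0.055)/1.055)^2.4 ≈ 0.08438
  B=151: 151/255≈0.5922 > 0.04045 → ((0.5922+0.055)/1.055)^2.4 ≈ 0.30947
  L1 = 0.2126×0.87962 + 0.7152×0.08438 + 0.0722×0.30947 ≈ 0.26970
Color 2 (0,119,68):
  R=0: 0/255≈0.0000 ≤ 0.04045 → 0.0000/12.92 ≈ 0.00000
  G=119: 119/255≈0.4667 > 0.04045 → ((0.4667+0.055)/1.055)^2.4 ≈ 0.18447
  B=68: 68/255≈0.2667 > 0.04045 → ((0.2667+0.055)/1.055)^2.4 ≈ 0.05781
  L2 = 0.2126×0.00000 + 0.7152×0.18447 + 0.0722×0.05781 ≈ 0.13611
Lighter = 0.26970, Darker = 0.13611
Ratio = (L_lighter + 0.05) / (L_darker + 0.05)
Ratio = (0.26970 + 0.05) / (0.13611 + 0.05) = 0.31970 / 0.18611 ≈ 1.7178
Ratio ≈ 1.72:1


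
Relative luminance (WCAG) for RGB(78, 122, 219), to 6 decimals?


Linearize each channel (sRGB transfer function): c = v/255; c_lin = c/12.92 if c ≤ 0.04045, else ((c+0.055)/1.055)^2.4
  R: 78/255 ≈ 0.305882 > 0.04045 → ((0.305882+0.055)/1.055)^2.4 ≈ 0.076185
  G: 122/255 ≈ 0.478431 > 0.04045 → ((0.478431+0.055)/1.055)^2.4 ≈ 0.194618
  B: 219/255 ≈ 0.858824 > 0.04045 → ((0.858824+0.055)/1.055)^2.4 ≈ 0.708376
R_lin = 0.076185, G_lin = 0.194618, B_lin = 0.708376
L = 0.2126×R + 0.7152×G + 0.0722×B
L = 0.2126×0.076185 + 0.7152×0.194618 + 0.0722×0.708376
L ≈ 0.206532


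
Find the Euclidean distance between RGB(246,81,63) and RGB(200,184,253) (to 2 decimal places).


d = √[(R₁-R₂)² + (G₁-G₂)² + (B₁-B₂)²]
d = √[(246-200)² + (81-184)² + (63-253)²]
d = √[2116 + 10609 + 36100]
d = √48825
d ≈ 220.96


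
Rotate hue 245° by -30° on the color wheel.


New hue = (H + rotation) mod 360
New hue = (245 -30) mod 360
= 215 mod 360
= 215°


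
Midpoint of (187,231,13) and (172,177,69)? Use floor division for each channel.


Midpoint: each channel = ⌊(C₁+C₂)/2⌋
R: ⌊(187+172)/2⌋ = 179
G: ⌊(231+177)/2⌋ = 204
B: ⌊(13+69)/2⌋ = 41
= RGB(179, 204, 41)


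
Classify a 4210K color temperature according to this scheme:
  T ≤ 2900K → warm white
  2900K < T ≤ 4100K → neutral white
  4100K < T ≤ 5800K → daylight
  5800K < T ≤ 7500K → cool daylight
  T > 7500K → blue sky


Temperature: 4210K
4100K < 4210K ≤ 5800K → daylight
Classification: daylight


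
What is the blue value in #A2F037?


Color: #A2F037
R = A2 = 162
G = F0 = 240
B = 37 = 55
Blue = 55


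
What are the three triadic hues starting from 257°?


Triadic: equally spaced at 120° intervals
H1 = 257°
H2 = (257 + 120) mod 360 = 17°
H3 = (257 + 240) mod 360 = 137°
Triadic = 257°, 17°, 137°


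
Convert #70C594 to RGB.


70 → 112 (R)
C5 → 197 (G)
94 → 148 (B)
= RGB(112, 197, 148)


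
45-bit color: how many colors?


Colors = 2^bits = 2^45
= 35,184,372,088,832 colors


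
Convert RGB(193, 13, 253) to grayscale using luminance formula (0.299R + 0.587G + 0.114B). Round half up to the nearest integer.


Gray = 0.299×R + 0.587×G + 0.114×B
Gray = 0.299×193 + 0.587×13 + 0.114×253
Gray = 57.707 + 7.631 + 28.842
Gray = 94.180 → round half up → 94
Gray = 94


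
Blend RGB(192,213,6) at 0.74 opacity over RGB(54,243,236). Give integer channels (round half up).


C = α×F + (1-α)×B, with 1-α = 0.26
R: 0.74×192 + 0.26×54 = 142.08 + 14.04 = 156.12 → 156
G: 0.74×213 + 0.26×243 = 157.62 + 63.18 = 220.80 → 221
B: 0.74×6 + 0.26×236 = 4.44 + 61.36 = 65.80 → 66
= RGB(156, 221, 66)


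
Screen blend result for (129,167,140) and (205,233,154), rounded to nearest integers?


Screen: C = 255 - (255-A)×(255-B)/255, rounded to nearest integer
R: 255 - (255-129)×(255-205)/255 = 255 - 6300/255 ≈ 255 - 24.706 = 230.294 → 230
G: 255 - (255-167)×(255-233)/255 = 255 - 1936/255 ≈ 255 - 7.592 = 247.408 → 247
B: 255 - (255-140)×(255-154)/255 = 255 - 11615/255 ≈ 255 - 45.549 = 209.451 → 209
= RGB(230, 247, 209)


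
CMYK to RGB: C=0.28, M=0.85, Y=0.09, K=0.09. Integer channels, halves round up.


R = 255 × (1-C) × (1-K) = 255 × 0.72 × 0.91 = 167.076 → 167
G = 255 × (1-M) × (1-K) = 255 × 0.15 × 0.91 = 34.8075 → 35
B = 255 × (1-Y) × (1-K) = 255 × 0.91 × 0.91 = 211.1655 → 211
= RGB(167, 35, 211)


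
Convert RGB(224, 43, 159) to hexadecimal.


R = 224 → E0 (hex)
G = 43 → 2B (hex)
B = 159 → 9F (hex)
Hex = #E02B9F


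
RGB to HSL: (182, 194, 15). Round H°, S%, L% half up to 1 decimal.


Normalize: R'=182/255≈0.7137, G'=194/255≈0.7608, B'=15/255≈0.0588
Max=194/255, Min=15/255, Δ=Max-Min=179/255
L = (Max+Min)/2 = (194+15)/510 = 209/510 = 0.40980… → L = 41.0%
L ≤ 0.5 → S = Δ/(Max+Min) = 179/(194+15) = 179/209 = 0.85645… → S = 85.6%
(the 1/255 factors cancel in S and H, so raw channel differences can be used)
Max is G' → H = 60 × ((B-R)/Δ + 2) = 60 × ((15-182)/179 + 2)
  -167/179 + 2 = -0.9329… + 2 = 1.0670…
  H = 60 × 1.0670… = 64.022…° → H = 64.0°
= HSL(64.0°, 85.6%, 41.0%)


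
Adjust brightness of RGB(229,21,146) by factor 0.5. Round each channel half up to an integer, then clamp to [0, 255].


Multiply each channel by 0.5, round half up, clamp to [0, 255]
R: 229×0.5 = 114.5 → round → 115
G: 21×0.5 = 10.5 → round → 11
B: 146×0.5 = 73
= RGB(115, 11, 73)


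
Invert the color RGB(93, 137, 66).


Invert: (255-R, 255-G, 255-B)
R: 255-93 = 162
G: 255-137 = 118
B: 255-66 = 189
= RGB(162, 118, 189)


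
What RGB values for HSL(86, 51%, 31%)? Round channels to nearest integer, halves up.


H=86°, S=0.51, L=0.31
C = (1-|2L-1|)×S = (1-|-0.38|)×0.51 = 0.3162
H' = H/60 = 86/60 ≈ 1.4333; X = C×(1-|H' mod 2 - 1|) = 0.17918
m = L - C/2 = 0.31 - 0.1581 = 0.1519
Sector ⌊H'⌋ = 1 → (R',G',B') = (0.17918, 0.3162, 0.0)
RGB = ((R'+m)×255, (G'+m)×255, (B'+m)×255) = (84.4254, 119.3655, 38.7345)
Round half up → RGB(84, 119, 39)


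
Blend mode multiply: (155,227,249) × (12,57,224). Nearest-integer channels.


Multiply: C = A×B/255, rounded to nearest integer
R: 155×12/255 = 1860/255 ≈ 7.294 → 7
G: 227×57/255 = 12939/255 ≈ 50.741 → 51
B: 249×224/255 = 55776/255 ≈ 218.729 → 219
= RGB(7, 51, 219)


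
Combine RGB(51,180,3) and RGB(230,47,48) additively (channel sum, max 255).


Additive: each channel = min(255, C₁+C₂)
R: 51+230 = 281 → 255
G: 180+47 = 227 → 227
B: 3+48 = 51 → 51
= RGB(255, 227, 51)


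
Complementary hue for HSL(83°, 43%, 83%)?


Complement = opposite side of color wheel = hue + 180°
H' = (83 + 180) mod 360 = 263°
S and L unchanged.
= HSL(263°, 43%, 83%)


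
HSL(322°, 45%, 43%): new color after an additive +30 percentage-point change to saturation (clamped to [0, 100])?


Original S = 45%
Adjustment = +30 percentage points
New S = 45 + (30) = 75
Clamp to [0, 100] → 75
= HSL(322°, 75%, 43%)


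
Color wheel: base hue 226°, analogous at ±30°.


Base hue: 226°
Left analog: (226 - 30) mod 360 = 196°
Right analog: (226 + 30) mod 360 = 256°
Analogous hues = 196° and 256°


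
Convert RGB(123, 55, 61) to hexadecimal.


R = 123 → 7B (hex)
G = 55 → 37 (hex)
B = 61 → 3D (hex)
Hex = #7B373D


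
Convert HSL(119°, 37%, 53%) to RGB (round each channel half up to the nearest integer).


H=119°, S=0.37, L=0.53
C = (1-|2L-1|)×S = (1-|0.06|)×0.37 = 0.3478
H' = H/60 = 119/60 ≈ 1.9833; X = C×(1-|H' mod 2 - 1|) ≈ 0.0058
m = L - C/2 = 0.53 - 0.1739 = 0.3561
Sector ⌊H'⌋ = 1 → (R',G',B') = (≈0.0058, 0.3478, 0.0)
RGB = ((R'+m)×255, (G'+m)×255, (B'+m)×255) = (92.28365, 179.4945, 90.8055)
Round half up → RGB(92, 179, 91)


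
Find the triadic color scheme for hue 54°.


Triadic: equally spaced at 120° intervals
H1 = 54°
H2 = (54 + 120) mod 360 = 174°
H3 = (54 + 240) mod 360 = 294°
Triadic = 54°, 174°, 294°


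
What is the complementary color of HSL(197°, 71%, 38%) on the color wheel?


Complement = opposite side of color wheel = hue + 180°
H' = (197 + 180) mod 360 = 17°
S and L unchanged.
= HSL(17°, 71%, 38%)


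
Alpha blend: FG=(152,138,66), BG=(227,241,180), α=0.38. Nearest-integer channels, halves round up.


C = α×F + (1-α)×B, with 1-α = 0.62
R: 0.38×152 + 0.62×227 = 57.76 + 140.74 = 198.50 → 199
G: 0.38×138 + 0.62×241 = 52.44 + 149.42 = 201.86 → 202
B: 0.38×66 + 0.62×180 = 25.08 + 111.60 = 136.68 → 137
= RGB(199, 202, 137)


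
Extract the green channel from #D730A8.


Color: #D730A8
R = D7 = 215
G = 30 = 48
B = A8 = 168
Green = 48


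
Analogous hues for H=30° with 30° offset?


Base hue: 30°
Left analog: (30 - 30) mod 360 = 0°
Right analog: (30 + 30) mod 360 = 60°
Analogous hues = 0° and 60°


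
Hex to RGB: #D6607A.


D6 → 214 (R)
60 → 96 (G)
7A → 122 (B)
= RGB(214, 96, 122)


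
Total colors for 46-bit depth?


Colors = 2^bits = 2^46
= 70,368,744,177,664 colors


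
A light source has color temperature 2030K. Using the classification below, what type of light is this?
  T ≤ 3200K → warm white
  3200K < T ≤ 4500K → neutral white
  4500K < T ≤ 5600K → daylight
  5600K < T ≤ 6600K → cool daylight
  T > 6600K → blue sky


Temperature: 2030K
2030K ≤ 3200K → warm white
Classification: warm white


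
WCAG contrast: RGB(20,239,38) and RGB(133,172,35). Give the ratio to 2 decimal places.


Linearize each sRGB channel c=v/255: c/12.92 if c ≤ 0.04045 else ((c+0.055)/1.055)^2.4
L = 0.2126×R_lin + 0.7152×G_lin + 0.0722×B_lin
Color 1 (20,239,38):
  R=20: 20/255≈0.0784 > 0.04045 → ((0.0784+0.055)/1.055)^2.4 ≈ 0.00700
  G=239: 239/255≈0.9373 > 0.04045 → ((0.9373+0.055)/1.055)^2.4 ≈ 0.86316
  B=38: 38/255≈0.1490 > 0.04045 → ((0.1490+0.055)/1.055)^2.4 ≈ 0.01938
  L1 = 0.2126×0.00700 + 0.7152×0.86316 + 0.0722×0.01938 ≈ 0.62022
Color 2 (133,172,35):
  R=133: 133/255≈0.5216 > 0.04045 → ((0.5216+0.055)/1.055)^2.4 ≈ 0.23455
  G=172: 172/255≈0.6745 > 0.04045 → ((0.6745+0.055)/1.055)^2.4 ≈ 0.41254
  B=35: 35/255≈0.1373 > 0.04045 → ((0.1373+0.055)/1.055)^2.4 ≈ 0.01681
  L2 = 0.2126×0.23455 + 0.7152×0.41254 + 0.0722×0.01681 ≈ 0.34613
Lighter = 0.62022, Darker = 0.34613
Ratio = (L_lighter + 0.05) / (L_darker + 0.05)
Ratio = (0.62022 + 0.05) / (0.34613 + 0.05) = 0.67022 / 0.39613 ≈ 1.6919
Ratio ≈ 1.69:1
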